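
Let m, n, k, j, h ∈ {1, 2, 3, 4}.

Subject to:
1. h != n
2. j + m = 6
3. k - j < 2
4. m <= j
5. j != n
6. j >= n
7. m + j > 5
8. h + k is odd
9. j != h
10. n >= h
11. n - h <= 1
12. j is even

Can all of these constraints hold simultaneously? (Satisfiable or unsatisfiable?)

The assignment m = 2, n = 2, k = 4, j = 4, h = 1 works:
  constraint 2 holds since j + m = 6.
  constraint 3 holds since k - j = 0.
The rest check out directly.

Satisfiable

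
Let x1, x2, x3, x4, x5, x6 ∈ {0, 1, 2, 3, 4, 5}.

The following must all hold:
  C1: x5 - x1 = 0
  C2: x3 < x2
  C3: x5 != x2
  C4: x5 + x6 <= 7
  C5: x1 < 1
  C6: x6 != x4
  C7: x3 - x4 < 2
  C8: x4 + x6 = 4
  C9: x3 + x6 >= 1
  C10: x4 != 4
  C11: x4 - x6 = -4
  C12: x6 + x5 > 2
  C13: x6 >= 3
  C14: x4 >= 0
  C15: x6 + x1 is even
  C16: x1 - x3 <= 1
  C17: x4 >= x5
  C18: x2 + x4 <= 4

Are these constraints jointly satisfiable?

Satisfiable

Try x1 = 0, x2 = 2, x3 = 0, x4 = 0, x5 = 0, x6 = 4.
Check constraint 1: x5 - x1 = 0; constraint 4: x5 + x6 = 4. The remaining constraints are straightforward to verify.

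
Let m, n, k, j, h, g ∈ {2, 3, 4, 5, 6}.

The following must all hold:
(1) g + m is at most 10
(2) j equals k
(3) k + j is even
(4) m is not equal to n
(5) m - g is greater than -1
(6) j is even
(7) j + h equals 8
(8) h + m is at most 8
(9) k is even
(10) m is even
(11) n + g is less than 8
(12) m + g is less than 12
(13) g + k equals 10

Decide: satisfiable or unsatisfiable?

Take m = 6, n = 3, k = 6, j = 6, h = 2, g = 4. Then constraint 1: g + m = 10; constraint 5: m - g = 2; constraint 7: j + h = 8, and every other listed constraint is also met.

Satisfiable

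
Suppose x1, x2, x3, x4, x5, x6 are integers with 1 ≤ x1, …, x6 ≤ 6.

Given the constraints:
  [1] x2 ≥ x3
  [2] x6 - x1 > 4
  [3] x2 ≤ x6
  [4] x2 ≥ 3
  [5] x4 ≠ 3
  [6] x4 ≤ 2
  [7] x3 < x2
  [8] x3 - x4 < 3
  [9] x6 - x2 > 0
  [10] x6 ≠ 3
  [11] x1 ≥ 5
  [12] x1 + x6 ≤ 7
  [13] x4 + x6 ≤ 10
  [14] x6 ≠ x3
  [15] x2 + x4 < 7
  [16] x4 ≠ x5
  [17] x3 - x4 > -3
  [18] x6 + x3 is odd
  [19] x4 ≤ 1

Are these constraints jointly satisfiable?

Unsatisfiable

From constraint 11: x1 ≥ 5. From constraints 3 and 4: x6 ≥ x2 ≥ 3. Hence x1 + x6 ≥ 8. But constraint 12 requires x1 + x6 ≤ 7, and 7 < 8. Contradiction.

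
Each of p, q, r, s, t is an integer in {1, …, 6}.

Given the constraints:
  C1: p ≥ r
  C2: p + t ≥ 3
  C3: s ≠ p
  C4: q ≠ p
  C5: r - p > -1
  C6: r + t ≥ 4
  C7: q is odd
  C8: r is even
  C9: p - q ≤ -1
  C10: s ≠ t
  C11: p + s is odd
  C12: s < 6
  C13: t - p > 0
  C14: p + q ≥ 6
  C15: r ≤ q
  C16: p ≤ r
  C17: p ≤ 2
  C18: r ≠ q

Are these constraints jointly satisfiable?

Satisfiable

Try p = 2, q = 5, r = 2, s = 1, t = 4.
Check constraint 2: p + t = 6; constraint 5: r - p = 0; constraint 6: r + t = 6. The remaining constraints are straightforward to verify.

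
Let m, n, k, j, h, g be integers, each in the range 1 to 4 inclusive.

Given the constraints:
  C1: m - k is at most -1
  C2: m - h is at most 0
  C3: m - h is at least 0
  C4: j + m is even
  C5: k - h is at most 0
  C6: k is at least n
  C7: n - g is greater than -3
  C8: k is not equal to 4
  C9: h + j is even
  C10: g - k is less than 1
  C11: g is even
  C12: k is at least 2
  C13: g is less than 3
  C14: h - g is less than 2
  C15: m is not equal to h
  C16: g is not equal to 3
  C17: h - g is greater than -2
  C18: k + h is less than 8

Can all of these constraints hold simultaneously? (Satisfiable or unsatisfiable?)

Unsatisfiable

Constraints 1, 3, and 5 give h − k ≥ 0, k − m ≥ 1, m − h ≥ 0.
Adding all 3 inequalities: the left sides telescope to 0, and the right sides sum to 0 + 1 + 0 = 1. So 0 ≥ 1, which is false.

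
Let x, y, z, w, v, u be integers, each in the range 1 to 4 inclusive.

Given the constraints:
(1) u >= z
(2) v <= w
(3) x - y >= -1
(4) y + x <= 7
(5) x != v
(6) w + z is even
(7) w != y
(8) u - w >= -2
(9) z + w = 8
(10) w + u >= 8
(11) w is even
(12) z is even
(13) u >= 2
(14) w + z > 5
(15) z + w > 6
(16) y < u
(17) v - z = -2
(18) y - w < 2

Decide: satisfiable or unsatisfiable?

Try x = 3, y = 3, z = 4, w = 4, v = 2, u = 4.
Check constraint 3: x - y = 0; constraint 4: y + x = 6; constraint 8: u - w = 0. The remaining constraints are straightforward to verify.

Satisfiable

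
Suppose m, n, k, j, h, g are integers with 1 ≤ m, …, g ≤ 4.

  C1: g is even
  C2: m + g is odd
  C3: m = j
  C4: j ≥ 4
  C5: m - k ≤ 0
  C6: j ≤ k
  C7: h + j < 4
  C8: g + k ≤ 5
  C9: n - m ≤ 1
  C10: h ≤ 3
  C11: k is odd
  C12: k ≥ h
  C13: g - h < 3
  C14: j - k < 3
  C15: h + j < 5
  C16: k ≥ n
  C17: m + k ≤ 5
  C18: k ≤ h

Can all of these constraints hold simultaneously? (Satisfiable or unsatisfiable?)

From constraints 4 and 6: k ≥ j and j ≥ 4, so k ≥ 4. From constraints 10 and 18: k ≤ h and h ≤ 3, so k ≤ 3. But 3 < 4, so no value of k works.

Unsatisfiable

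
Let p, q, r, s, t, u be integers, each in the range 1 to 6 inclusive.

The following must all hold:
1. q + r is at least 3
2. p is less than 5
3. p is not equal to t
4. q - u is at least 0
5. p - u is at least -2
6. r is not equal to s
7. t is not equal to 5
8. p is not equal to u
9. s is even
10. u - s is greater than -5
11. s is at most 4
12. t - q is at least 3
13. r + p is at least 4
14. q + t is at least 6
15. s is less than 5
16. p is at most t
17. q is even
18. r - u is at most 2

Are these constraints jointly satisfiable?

Satisfiable

Setting (p, q, r, s, t, u) = (3, 2, 1, 4, 6, 2) satisfies everything: constraint 1: q + r = 3; constraint 4: q - u = 0; constraint 5: p - u = 1, and the others follow.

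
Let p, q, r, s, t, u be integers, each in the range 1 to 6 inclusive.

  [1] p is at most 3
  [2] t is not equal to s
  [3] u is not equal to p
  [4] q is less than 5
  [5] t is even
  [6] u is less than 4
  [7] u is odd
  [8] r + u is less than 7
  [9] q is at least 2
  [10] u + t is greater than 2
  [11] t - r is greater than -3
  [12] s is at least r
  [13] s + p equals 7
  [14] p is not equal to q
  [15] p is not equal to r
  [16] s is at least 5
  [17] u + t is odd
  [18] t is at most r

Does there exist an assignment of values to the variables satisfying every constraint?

The assignment p = 2, q = 4, r = 3, s = 5, t = 2, u = 1 works:
  constraint 8 holds since r + u = 4.
  constraint 10 holds since u + t = 3.
  constraint 11 holds since t - r = -1.
The rest check out directly.

Satisfiable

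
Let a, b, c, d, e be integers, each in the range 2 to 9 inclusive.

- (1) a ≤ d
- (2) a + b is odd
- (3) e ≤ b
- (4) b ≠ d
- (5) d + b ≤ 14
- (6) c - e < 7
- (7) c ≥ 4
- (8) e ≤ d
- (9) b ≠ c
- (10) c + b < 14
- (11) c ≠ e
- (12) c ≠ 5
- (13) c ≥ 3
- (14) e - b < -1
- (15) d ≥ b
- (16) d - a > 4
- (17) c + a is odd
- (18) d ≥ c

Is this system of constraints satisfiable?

Satisfiable

Take a = 4, b = 5, c = 7, d = 9, e = 3. Then constraint 5: d + b = 14; constraint 6: c - e = 4, and every other listed constraint is also met.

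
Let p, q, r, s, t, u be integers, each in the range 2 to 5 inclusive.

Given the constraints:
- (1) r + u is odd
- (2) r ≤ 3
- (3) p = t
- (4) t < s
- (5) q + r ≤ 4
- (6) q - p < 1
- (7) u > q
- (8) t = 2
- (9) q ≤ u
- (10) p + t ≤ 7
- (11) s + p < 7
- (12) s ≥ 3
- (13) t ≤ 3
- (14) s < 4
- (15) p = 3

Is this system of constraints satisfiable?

Unsatisfiable

Constraint 15 fixes p = 3 and constraint 8 fixes t = 2, but constraint 3 requires p = t. Since 3 ≠ 2, contradiction.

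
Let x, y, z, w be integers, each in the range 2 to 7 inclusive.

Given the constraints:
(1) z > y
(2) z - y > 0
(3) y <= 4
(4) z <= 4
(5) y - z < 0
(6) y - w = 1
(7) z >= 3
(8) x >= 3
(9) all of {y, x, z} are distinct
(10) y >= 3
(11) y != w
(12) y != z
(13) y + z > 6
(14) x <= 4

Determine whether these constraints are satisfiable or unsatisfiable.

Unsatisfiable

Constraints 3, 4, 7, 8, 10, and 14 confine each of y, x, z to the 2 values {3, 4}.
Constraint 9 requires all 3 of them to be distinct, but only 2 values are available — impossible by the pigeonhole principle.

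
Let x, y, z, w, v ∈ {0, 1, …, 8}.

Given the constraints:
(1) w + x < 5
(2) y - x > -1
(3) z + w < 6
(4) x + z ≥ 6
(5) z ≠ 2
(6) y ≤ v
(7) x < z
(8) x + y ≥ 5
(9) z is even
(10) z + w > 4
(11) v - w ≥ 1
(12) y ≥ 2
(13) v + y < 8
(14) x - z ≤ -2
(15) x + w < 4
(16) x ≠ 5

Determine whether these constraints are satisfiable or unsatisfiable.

Setting (x, y, z, w, v) = (2, 3, 4, 1, 4) satisfies everything: constraint 1: w + x = 3; constraint 2: y - x = 1, and the others follow.

Satisfiable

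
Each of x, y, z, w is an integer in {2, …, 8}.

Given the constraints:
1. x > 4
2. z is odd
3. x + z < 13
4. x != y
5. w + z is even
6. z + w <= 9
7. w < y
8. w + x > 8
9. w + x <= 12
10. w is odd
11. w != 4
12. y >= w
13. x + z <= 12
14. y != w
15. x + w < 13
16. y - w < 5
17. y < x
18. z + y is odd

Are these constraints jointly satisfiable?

Satisfiable

Try x = 8, y = 6, z = 3, w = 3.
Check constraint 3: x + z = 11; constraint 6: z + w = 6. The remaining constraints are straightforward to verify.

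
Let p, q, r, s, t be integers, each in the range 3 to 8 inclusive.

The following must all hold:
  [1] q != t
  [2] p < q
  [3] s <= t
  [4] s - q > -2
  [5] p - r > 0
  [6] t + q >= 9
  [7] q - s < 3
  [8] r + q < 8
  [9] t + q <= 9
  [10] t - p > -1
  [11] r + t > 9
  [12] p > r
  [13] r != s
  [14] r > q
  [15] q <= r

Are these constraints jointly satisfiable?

Unsatisfiable

Constraints 2, 5, and 14 give q < r, r < p, p < q. Chaining: q < r < p < q, which forces q < q — impossible.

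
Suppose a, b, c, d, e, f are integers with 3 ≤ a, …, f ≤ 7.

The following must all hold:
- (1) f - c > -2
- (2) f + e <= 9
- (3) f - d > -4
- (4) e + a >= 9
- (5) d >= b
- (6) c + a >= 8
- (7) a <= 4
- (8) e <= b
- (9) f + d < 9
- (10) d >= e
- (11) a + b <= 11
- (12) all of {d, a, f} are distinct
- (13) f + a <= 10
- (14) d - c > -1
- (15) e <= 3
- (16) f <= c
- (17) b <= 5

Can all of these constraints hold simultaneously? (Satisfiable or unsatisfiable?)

Unsatisfiable

From constraint 15: e ≤ 3. From constraint 7: a ≤ 4. Hence e + a ≤ 7. But constraint 4 requires e + a ≥ 9, and 9 > 7. Contradiction.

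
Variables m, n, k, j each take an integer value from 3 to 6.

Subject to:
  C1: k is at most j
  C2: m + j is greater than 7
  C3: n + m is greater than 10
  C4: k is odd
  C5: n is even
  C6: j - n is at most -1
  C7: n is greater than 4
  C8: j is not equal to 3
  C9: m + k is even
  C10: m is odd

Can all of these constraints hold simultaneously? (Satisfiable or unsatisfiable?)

One satisfying assignment is m = 5, n = 6, k = 3, j = 5.
For the less obvious constraints — constraint 2: m + j = 10; constraint 3: n + m = 11; constraint 6: j - n = -1 — and the others hold by inspection.

Satisfiable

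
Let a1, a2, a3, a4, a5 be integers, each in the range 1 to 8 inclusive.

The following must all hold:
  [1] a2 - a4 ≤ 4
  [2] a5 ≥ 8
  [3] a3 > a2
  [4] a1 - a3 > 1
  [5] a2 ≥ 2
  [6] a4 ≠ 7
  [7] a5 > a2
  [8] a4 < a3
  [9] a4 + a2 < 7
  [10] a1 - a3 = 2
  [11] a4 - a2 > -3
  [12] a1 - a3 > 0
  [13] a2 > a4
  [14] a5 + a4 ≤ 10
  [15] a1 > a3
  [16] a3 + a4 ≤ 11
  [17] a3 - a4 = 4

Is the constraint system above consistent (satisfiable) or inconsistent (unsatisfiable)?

The assignment a1 = 8, a2 = 4, a3 = 6, a4 = 2, a5 = 8 works:
  constraint 1 holds since a2 - a4 = 2.
  constraint 4 holds since a1 - a3 = 2.
  constraint 9 holds since a4 + a2 = 6.
The rest check out directly.

Satisfiable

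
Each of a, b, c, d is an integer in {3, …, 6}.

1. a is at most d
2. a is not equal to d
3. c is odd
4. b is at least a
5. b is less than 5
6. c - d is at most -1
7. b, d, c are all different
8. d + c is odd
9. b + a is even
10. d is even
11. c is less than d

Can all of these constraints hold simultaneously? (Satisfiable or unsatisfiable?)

Setting (a, b, c, d) = (3, 3, 5, 6) satisfies everything: constraint 3: c = 5 is odd; constraint 6: c - d = -1; constraint 7: values 3, 6, 5 are distinct, and the others follow.

Satisfiable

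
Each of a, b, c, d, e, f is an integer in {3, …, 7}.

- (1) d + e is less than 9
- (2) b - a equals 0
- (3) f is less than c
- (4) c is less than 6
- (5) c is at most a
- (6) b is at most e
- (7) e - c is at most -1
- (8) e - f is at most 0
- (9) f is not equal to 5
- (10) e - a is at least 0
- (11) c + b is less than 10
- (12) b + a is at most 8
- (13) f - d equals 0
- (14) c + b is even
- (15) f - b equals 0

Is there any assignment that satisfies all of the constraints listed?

Constraints 3, 5, 8, and 10 give a ≤ e, e ≤ f, f < c, c ≤ a. Chaining: a ≤ e ≤ f < c ≤ a, which forces a < a — impossible.

Unsatisfiable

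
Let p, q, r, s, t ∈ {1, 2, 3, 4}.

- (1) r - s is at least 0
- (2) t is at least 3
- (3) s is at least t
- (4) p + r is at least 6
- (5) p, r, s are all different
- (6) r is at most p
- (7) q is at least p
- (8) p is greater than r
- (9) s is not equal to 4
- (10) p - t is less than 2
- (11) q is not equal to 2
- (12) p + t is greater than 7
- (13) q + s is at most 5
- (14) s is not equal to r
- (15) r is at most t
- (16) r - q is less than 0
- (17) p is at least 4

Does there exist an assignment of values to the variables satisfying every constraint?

From constraints 7 and 17: q ≥ p ≥ 4. From constraints 2 and 3: s ≥ t ≥ 3. Hence q + s ≥ 7. But constraint 13 requires q + s ≤ 5, and 5 < 7. Contradiction.

Unsatisfiable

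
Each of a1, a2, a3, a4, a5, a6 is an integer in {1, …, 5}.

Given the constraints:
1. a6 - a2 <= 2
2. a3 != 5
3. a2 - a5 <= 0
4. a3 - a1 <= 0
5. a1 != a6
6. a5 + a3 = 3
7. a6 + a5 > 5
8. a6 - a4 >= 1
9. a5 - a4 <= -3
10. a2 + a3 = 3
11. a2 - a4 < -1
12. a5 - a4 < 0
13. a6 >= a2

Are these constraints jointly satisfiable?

Unsatisfiable

Constraints 1, 3, 8, and 9 give a2 − a6 ≥ -2, a6 − a4 ≥ 1, a4 − a5 ≥ 3, a5 − a2 ≥ 0.
Adding all 4 inequalities: the left sides telescope to 0, and the right sides sum to (-2) + 1 + 3 + 0 = 2. So 0 ≥ 2, which is false.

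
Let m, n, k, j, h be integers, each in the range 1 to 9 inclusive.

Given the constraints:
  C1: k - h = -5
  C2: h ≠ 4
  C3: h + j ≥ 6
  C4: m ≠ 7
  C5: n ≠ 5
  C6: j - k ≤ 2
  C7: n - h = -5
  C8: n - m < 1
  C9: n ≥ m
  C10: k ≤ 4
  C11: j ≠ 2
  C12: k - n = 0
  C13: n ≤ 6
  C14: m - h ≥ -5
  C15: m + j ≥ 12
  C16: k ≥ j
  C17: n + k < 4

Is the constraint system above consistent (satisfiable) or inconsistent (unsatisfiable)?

From constraints 9 and 13: m ≤ n ≤ 6. From constraints 10 and 16: j ≤ k ≤ 4. Hence m + j ≤ 10. But constraint 15 requires m + j ≥ 12, and 12 > 10. Contradiction.

Unsatisfiable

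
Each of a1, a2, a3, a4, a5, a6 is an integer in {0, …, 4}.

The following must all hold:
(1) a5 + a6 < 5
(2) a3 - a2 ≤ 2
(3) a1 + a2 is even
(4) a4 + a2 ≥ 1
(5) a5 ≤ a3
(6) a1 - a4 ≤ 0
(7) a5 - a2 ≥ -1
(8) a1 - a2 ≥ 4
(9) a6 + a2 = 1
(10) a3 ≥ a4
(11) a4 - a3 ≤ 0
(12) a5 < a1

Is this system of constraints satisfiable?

Unsatisfiable

Constraints 2, 6, 8, and 11 give a2 − a3 ≥ -2, a3 − a4 ≥ 0, a4 − a1 ≥ 0, a1 − a2 ≥ 4.
Adding all 4 inequalities: the left sides telescope to 0, and the right sides sum to (-2) + 0 + 0 + 4 = 2. So 0 ≥ 2, which is false.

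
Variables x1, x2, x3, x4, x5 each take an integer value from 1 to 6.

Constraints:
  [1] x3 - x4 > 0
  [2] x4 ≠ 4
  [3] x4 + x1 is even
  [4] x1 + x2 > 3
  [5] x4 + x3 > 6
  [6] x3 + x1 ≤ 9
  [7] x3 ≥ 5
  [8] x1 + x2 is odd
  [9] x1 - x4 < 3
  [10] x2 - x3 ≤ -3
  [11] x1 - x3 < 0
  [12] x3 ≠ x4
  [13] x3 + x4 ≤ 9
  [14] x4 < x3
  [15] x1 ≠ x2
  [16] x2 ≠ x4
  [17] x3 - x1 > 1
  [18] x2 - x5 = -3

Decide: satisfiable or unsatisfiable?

Satisfiable

Take x1 = 3, x2 = 2, x3 = 6, x4 = 3, x5 = 5. Then constraint 1: x3 - x4 = 3; constraint 4: x1 + x2 = 5, and every other listed constraint is also met.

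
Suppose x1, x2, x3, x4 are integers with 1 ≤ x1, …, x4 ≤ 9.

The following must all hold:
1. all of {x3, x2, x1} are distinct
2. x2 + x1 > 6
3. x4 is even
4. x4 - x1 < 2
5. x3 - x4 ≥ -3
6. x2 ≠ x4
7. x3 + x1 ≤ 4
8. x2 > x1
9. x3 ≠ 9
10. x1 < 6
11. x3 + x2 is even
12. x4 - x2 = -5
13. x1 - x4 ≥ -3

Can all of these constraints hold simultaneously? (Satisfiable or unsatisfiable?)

Satisfiable

Try x1 = 2, x2 = 7, x3 = 1, x4 = 2.
Check constraint 2: x2 + x1 = 9; constraint 4: x4 - x1 = 0. The remaining constraints are straightforward to verify.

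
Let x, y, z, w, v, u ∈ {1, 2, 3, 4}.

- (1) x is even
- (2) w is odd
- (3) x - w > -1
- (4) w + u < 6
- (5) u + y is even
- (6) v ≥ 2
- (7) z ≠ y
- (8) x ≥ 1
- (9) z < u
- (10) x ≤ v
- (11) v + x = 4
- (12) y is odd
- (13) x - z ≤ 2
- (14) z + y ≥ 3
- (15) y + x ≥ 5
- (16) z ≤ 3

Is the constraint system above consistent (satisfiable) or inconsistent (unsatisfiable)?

One satisfying assignment is x = 2, y = 3, z = 1, w = 1, v = 2, u = 3.
For the less obvious constraints — constraint 3: x - w = 1; constraint 4: w + u = 4 — and the others hold by inspection.

Satisfiable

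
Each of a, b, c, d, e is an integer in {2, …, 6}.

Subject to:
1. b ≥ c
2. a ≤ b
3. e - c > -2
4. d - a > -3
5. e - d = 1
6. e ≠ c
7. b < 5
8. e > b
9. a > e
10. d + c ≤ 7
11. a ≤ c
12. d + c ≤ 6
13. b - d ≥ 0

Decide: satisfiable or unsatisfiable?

Constraints 1, 8, 9, and 11 give a ≤ c, c ≤ b, b < e, e < a. Chaining: a ≤ c ≤ b < e < a, which forces a < a — impossible.

Unsatisfiable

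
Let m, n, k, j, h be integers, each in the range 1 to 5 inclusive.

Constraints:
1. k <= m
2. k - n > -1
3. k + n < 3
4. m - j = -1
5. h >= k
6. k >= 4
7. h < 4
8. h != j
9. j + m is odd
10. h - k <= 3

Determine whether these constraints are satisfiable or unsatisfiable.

From constraints 5 and 6: h ≥ k and k ≥ 4, so h ≥ 4. From constraint 7: h ≤ 3. But 3 < 4, so no value of h works.

Unsatisfiable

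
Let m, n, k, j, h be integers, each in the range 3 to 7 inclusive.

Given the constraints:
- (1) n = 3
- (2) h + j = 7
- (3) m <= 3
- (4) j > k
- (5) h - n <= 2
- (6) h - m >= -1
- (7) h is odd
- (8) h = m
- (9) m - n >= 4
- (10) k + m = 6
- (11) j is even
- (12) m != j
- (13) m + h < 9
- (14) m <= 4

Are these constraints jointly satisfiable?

Constraints 5, 6, and 9 give n − h ≥ -2, h − m ≥ -1, m − n ≥ 4.
Adding all 3 inequalities: the left sides telescope to 0, and the right sides sum to (-2) + (-1) + 4 = 1. So 0 ≥ 1, which is false.

Unsatisfiable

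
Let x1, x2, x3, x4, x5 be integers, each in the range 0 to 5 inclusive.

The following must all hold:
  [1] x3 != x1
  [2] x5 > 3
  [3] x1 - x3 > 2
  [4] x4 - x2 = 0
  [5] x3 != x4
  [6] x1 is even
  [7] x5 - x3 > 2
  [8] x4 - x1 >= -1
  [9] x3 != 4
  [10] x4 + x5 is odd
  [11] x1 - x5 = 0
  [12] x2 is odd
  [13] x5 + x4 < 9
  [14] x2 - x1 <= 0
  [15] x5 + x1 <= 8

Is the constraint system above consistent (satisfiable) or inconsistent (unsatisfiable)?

One satisfying assignment is x1 = 4, x2 = 3, x3 = 0, x4 = 3, x5 = 4.
For the less obvious constraints — constraint 3: x1 - x3 = 4; constraint 4: x4 - x2 = 0 — and the others hold by inspection.

Satisfiable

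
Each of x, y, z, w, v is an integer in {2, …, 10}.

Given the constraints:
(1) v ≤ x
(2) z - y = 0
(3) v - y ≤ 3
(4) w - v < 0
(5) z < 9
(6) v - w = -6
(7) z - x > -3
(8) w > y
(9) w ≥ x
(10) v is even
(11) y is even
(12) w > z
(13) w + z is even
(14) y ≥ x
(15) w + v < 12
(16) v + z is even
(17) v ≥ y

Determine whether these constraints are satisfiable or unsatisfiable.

Unsatisfiable

Constraints 1, 4, 8, and 14 give w < v, v ≤ x, x ≤ y, y < w. Chaining: w < v ≤ x ≤ y < w, which forces w < w — impossible.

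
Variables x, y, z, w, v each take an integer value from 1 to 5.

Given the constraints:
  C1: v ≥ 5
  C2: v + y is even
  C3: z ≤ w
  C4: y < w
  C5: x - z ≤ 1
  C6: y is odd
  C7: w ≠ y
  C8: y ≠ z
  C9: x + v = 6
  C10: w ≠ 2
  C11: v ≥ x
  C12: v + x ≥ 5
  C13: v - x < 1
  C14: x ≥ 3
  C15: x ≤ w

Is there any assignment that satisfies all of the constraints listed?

Unsatisfiable

From constraint 14: x ≥ 3. From constraint 1: v ≥ 5. Hence x + v ≥ 8. But constraint 9 requires x + v = 6, and 6 < 8. Contradiction.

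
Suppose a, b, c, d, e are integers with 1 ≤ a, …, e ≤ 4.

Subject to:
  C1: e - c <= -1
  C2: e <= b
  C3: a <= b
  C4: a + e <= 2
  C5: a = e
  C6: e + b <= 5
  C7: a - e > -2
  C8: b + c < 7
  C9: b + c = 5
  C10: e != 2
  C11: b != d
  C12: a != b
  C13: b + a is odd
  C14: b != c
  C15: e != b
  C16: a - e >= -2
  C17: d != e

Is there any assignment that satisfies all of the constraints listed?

Satisfiable

Take a = 1, b = 2, c = 3, d = 3, e = 1. Then constraint 1: e - c = -2; constraint 4: a + e = 2; constraint 6: e + b = 3, and every other listed constraint is also met.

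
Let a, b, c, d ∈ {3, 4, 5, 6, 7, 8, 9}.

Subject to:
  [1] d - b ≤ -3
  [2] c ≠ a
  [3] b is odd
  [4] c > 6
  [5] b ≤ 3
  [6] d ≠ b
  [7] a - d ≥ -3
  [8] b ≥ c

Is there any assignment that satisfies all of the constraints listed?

Unsatisfiable

From constraint 4: c ≥ 7. From constraints 5 and 8: c ≤ b and b ≤ 3, so c ≤ 3. But 3 < 7, so no value of c works.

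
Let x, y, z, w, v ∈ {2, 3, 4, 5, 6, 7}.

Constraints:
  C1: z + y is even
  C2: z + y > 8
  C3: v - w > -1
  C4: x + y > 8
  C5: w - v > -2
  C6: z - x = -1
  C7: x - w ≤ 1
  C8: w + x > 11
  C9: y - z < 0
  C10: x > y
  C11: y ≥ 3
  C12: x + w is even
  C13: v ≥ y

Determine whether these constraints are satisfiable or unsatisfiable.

The assignment x = 7, y = 4, z = 6, w = 7, v = 7 works:
  constraint 2 holds since z + y = 10.
  constraint 3 holds since v - w = 0.
  constraint 4 holds since x + y = 11.
The rest check out directly.

Satisfiable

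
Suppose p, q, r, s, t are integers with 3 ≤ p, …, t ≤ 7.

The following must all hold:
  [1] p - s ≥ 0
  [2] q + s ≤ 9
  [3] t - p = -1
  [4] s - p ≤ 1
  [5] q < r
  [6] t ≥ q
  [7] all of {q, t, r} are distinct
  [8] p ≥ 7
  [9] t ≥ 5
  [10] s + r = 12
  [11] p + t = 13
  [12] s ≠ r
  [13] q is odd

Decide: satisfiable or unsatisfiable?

Try p = 7, q = 3, r = 7, s = 5, t = 6.
Check constraint 1: p - s = 2; constraint 2: q + s = 8. The remaining constraints are straightforward to verify.

Satisfiable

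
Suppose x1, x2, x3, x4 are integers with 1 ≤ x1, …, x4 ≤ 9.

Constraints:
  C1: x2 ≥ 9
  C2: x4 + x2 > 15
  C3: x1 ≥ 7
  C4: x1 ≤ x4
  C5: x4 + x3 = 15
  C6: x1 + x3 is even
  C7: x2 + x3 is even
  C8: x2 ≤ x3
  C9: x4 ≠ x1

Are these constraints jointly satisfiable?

Unsatisfiable

From constraints 3 and 4: x4 ≥ x1 ≥ 7. From constraints 1 and 8: x3 ≥ x2 ≥ 9. Hence x4 + x3 ≥ 16. But constraint 5 requires x4 + x3 = 15, and 15 < 16. Contradiction.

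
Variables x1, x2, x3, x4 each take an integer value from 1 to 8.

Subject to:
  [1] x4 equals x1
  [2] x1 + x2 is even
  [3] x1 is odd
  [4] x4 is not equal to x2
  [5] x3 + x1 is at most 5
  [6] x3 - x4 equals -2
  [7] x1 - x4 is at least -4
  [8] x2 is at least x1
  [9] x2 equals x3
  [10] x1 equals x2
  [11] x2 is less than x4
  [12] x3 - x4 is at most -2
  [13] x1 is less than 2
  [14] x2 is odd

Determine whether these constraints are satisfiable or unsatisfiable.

Unsatisfiable

From constraints 1 and 10, x4 = x1 = x2, so x4 = x2. But constraint 4 says x4 ≠ x2. Contradiction.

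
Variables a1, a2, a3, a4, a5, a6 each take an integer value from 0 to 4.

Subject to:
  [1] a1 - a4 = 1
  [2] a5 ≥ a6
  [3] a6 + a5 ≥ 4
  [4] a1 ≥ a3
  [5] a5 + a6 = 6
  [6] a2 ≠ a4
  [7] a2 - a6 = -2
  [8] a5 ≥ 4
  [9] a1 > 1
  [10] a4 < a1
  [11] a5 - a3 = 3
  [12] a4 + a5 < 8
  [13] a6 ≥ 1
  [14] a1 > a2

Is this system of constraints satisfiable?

Take a1 = 4, a2 = 0, a3 = 1, a4 = 3, a5 = 4, a6 = 2. Then constraint 1: a1 - a4 = 1; constraint 3: a6 + a5 = 6, and every other listed constraint is also met.

Satisfiable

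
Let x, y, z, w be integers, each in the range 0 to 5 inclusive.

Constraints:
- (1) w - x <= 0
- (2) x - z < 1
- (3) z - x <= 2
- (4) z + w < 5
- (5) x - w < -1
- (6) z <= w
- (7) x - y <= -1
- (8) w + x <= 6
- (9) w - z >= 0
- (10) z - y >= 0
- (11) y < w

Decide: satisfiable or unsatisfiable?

Constraints 1, 7, 9, and 10 give w − z ≥ 0, z − y ≥ 0, y − x ≥ 1, x − w ≥ 0.
Adding all 4 inequalities: the left sides telescope to 0, and the right sides sum to 0 + 0 + 1 + 0 = 1. So 0 ≥ 1, which is false.

Unsatisfiable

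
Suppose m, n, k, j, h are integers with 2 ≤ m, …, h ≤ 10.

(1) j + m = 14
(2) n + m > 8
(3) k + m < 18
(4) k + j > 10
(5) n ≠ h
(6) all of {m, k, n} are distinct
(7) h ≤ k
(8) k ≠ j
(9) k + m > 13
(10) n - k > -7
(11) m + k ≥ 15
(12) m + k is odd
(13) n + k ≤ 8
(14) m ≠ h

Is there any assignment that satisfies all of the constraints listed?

Try m = 9, n = 2, k = 6, j = 5, h = 6.
Check constraint 1: j + m = 14; constraint 2: n + m = 11; constraint 3: k + m = 15. The remaining constraints are straightforward to verify.

Satisfiable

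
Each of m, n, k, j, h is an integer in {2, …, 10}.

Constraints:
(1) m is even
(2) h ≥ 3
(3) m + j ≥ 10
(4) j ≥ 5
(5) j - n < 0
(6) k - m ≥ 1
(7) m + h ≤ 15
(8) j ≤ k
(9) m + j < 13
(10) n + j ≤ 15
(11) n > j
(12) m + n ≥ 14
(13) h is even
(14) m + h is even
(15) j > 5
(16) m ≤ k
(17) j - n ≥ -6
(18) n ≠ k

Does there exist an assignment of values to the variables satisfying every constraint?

The assignment m = 6, n = 9, k = 10, j = 6, h = 6 works:
  constraint 3 holds since m + j = 12.
  constraint 5 holds since j - n = -3.
The rest check out directly.

Satisfiable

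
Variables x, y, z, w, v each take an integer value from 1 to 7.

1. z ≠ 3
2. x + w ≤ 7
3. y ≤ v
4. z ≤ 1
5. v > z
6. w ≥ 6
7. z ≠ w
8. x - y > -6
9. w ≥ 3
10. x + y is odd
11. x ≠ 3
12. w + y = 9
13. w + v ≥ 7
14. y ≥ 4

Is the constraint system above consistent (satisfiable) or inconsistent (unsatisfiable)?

Unsatisfiable

From constraint 6: w ≥ 6. From constraint 14: y ≥ 4. Hence w + y ≥ 10. But constraint 12 requires w + y = 9, and 9 < 10. Contradiction.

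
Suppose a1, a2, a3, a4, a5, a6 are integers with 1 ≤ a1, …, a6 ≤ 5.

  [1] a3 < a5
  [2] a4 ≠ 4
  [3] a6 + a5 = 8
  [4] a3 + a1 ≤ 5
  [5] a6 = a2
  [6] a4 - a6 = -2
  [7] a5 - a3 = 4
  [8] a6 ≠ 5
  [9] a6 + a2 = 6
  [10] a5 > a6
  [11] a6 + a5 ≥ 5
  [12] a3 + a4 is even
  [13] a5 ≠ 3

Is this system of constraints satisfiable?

Satisfiable

Try a1 = 1, a2 = 3, a3 = 1, a4 = 1, a5 = 5, a6 = 3.
Check constraint 3: a6 + a5 = 8; constraint 4: a3 + a1 = 2; constraint 6: a4 - a6 = -2. The remaining constraints are straightforward to verify.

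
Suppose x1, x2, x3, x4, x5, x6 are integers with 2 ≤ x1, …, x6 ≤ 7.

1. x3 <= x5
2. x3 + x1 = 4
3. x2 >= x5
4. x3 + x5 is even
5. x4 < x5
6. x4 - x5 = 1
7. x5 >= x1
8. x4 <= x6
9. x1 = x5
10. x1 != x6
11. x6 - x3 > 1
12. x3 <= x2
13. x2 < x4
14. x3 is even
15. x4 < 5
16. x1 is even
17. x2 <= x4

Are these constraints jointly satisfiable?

Unsatisfiable

Constraints 3, 5, and 13 give x2 < x4, x4 < x5, x5 ≤ x2. Chaining: x2 < x4 < x5 ≤ x2, which forces x2 < x2 — impossible.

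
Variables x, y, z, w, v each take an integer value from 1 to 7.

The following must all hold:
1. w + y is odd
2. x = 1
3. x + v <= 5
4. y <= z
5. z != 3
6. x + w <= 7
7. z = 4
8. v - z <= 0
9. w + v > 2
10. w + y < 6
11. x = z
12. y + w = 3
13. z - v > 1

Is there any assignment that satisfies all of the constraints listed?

Constraint 2 fixes x = 1 and constraint 7 fixes z = 4, but constraint 11 requires x = z. Since 1 ≠ 4, contradiction.

Unsatisfiable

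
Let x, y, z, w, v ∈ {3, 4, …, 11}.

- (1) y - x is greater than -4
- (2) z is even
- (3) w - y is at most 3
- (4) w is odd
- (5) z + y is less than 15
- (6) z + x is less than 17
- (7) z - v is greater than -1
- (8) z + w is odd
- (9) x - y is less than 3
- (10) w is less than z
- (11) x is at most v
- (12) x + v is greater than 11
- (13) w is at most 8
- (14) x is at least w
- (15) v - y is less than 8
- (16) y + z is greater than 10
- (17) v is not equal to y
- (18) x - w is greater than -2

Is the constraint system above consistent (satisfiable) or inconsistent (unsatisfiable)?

Satisfiable

One satisfying assignment is x = 4, y = 3, z = 10, w = 3, v = 10.
For the less obvious constraints — constraint 1: y - x = -1; constraint 3: w - y = 0; constraint 5: z + y = 13 — and the others hold by inspection.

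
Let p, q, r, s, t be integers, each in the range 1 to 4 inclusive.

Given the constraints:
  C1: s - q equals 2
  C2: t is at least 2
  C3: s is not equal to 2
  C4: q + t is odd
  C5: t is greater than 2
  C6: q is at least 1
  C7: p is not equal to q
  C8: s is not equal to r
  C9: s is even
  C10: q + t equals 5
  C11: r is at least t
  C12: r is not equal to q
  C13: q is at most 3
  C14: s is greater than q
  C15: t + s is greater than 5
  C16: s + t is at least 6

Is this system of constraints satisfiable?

One satisfying assignment is p = 3, q = 2, r = 3, s = 4, t = 3.
For the less obvious constraints — constraint 1: s - q = 2; constraint 10: q + t = 5 — and the others hold by inspection.

Satisfiable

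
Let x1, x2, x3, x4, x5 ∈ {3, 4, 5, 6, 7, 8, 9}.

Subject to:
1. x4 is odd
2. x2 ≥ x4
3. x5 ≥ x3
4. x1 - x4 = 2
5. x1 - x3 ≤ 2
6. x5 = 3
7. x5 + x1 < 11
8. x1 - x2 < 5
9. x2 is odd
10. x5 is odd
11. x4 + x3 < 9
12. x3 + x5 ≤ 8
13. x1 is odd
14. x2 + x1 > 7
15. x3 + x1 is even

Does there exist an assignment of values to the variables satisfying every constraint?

Satisfiable

Take x1 = 5, x2 = 3, x3 = 3, x4 = 3, x5 = 3. Then constraint 4: x1 - x4 = 2; constraint 5: x1 - x3 = 2, and every other listed constraint is also met.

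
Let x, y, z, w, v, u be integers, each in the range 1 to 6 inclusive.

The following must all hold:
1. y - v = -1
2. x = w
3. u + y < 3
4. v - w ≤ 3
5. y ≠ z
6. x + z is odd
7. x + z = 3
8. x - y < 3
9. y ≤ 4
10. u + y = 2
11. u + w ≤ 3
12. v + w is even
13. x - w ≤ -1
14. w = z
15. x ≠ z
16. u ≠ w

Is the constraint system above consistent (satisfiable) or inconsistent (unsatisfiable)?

From constraints 2 and 14, x = w = z, so x = z. But constraint 15 says x ≠ z. Contradiction.

Unsatisfiable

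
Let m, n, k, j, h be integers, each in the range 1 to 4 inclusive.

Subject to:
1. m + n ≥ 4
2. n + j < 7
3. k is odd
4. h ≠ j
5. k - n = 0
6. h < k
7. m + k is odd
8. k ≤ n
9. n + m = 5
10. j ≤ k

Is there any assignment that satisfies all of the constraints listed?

The assignment m = 2, n = 3, k = 3, j = 2, h = 1 works:
  constraint 1 holds since m + n = 5.
  constraint 2 holds since n + j = 5.
  constraint 5 holds since k - n = 0.
The rest check out directly.

Satisfiable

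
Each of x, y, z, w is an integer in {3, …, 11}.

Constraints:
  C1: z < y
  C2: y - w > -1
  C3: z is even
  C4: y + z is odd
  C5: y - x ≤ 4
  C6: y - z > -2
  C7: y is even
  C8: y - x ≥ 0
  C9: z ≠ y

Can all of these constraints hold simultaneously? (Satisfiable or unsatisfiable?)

Constraint 7 makes y even and constraint 3 makes z even, so y + z must be even. Constraint 4 says y + z is odd — contradiction.

Unsatisfiable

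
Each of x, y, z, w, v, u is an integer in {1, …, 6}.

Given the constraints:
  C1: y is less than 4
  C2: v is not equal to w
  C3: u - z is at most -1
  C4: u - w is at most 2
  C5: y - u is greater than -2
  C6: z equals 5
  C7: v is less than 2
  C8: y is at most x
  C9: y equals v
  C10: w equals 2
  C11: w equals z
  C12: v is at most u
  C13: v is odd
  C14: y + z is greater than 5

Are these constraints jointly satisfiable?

Unsatisfiable

Constraint 10 fixes w = 2 and constraint 6 fixes z = 5, but constraint 11 requires w = z. Since 2 ≠ 5, contradiction.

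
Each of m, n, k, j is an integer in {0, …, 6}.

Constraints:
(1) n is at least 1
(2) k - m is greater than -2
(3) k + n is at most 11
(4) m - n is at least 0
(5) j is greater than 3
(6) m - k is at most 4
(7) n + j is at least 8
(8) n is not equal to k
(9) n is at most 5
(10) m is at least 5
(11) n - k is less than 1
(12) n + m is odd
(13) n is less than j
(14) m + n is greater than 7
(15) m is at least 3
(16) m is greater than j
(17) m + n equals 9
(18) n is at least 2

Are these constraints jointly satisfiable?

Satisfiable

Setting (m, n, k, j) = (6, 3, 5, 5) satisfies everything: constraint 2: k - m = -1; constraint 3: k + n = 8; constraint 4: m - n = 3, and the others follow.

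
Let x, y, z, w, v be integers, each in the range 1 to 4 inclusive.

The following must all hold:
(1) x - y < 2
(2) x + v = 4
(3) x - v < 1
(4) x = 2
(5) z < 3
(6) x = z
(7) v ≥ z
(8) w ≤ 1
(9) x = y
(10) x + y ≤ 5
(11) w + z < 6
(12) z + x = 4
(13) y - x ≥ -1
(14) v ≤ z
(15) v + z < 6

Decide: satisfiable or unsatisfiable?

Satisfiable

Setting (x, y, z, w, v) = (2, 2, 2, 1, 2) satisfies everything: constraint 1: x - y = 0; constraint 2: x + v = 4, and the others follow.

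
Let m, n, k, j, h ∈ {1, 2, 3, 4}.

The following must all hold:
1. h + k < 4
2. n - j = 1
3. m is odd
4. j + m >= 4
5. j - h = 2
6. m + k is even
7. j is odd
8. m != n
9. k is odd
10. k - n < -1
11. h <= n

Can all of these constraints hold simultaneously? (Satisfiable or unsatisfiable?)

Try m = 3, n = 4, k = 1, j = 3, h = 1.
Check constraint 1: h + k = 2; constraint 2: n - j = 1; constraint 4: j + m = 6. The remaining constraints are straightforward to verify.

Satisfiable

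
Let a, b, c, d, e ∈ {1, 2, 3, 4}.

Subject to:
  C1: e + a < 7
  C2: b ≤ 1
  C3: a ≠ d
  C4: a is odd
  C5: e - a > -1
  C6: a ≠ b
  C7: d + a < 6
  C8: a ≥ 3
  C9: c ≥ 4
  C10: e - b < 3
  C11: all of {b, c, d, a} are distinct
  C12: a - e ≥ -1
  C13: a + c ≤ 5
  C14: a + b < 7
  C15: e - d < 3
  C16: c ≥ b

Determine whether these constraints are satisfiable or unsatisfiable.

From constraint 8: a ≥ 3. From constraint 9: c ≥ 4. Hence a + c ≥ 7. But constraint 13 requires a + c ≤ 5, and 5 < 7. Contradiction.

Unsatisfiable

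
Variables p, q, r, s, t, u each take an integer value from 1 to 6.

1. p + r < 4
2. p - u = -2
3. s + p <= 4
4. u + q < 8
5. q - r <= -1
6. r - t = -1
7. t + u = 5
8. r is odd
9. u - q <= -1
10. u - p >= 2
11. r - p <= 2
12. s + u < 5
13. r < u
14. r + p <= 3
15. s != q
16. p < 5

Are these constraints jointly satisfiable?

Unsatisfiable

Constraints 5, 9, 10, and 11 give r − q ≥ 1, q − u ≥ 1, u − p ≥ 2, p − r ≥ -2.
Adding all 4 inequalities: the left sides telescope to 0, and the right sides sum to 1 + 1 + 2 + (-2) = 2. So 0 ≥ 2, which is false.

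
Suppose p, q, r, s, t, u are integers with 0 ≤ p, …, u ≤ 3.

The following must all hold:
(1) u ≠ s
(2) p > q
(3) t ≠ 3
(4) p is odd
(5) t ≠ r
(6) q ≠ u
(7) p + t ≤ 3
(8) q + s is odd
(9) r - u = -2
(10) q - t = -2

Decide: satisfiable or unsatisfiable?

Satisfiable

Setting (p, q, r, s, t, u) = (1, 0, 1, 1, 2, 3) satisfies everything: constraint 7: p + t = 3; constraint 9: r - u = -2; constraint 10: q - t = -2, and the others follow.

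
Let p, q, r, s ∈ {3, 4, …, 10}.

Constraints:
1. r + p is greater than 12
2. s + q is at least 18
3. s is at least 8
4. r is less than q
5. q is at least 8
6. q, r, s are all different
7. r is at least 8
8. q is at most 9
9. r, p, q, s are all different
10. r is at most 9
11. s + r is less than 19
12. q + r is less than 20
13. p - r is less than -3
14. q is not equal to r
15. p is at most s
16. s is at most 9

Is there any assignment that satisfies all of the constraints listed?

Constraints 3, 5, 7, 8, 10, and 16 confine each of q, r, s to the 2 values {8, 9}.
Constraint 6 requires all 3 of them to be distinct, but only 2 values are available — impossible by the pigeonhole principle.

Unsatisfiable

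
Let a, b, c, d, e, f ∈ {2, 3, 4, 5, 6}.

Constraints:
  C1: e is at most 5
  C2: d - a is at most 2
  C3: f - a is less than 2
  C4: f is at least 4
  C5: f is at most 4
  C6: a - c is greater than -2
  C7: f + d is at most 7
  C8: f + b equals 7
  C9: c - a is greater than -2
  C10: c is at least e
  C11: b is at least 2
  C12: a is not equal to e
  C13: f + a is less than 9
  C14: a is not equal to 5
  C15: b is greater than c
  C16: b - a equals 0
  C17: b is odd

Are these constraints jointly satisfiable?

One satisfying assignment is a = 3, b = 3, c = 2, d = 2, e = 2, f = 4.
For the less obvious constraints — constraint 2: d - a = -1; constraint 3: f - a = 1 — and the others hold by inspection.

Satisfiable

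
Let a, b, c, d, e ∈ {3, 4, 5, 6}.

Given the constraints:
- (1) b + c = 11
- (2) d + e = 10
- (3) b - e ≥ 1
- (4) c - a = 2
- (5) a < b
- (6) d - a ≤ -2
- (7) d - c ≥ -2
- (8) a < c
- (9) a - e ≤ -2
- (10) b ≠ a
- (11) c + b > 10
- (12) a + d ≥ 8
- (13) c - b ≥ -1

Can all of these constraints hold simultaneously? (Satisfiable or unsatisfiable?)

Unsatisfiable

Constraints 3, 6, 7, 9, and 13 give d − c ≥ -2, c − b ≥ -1, b − e ≥ 1, e − a ≥ 2, a − d ≥ 2.
Adding all 5 inequalities: the left sides telescope to 0, and the right sides sum to (-2) + (-1) + 1 + 2 + 2 = 2. So 0 ≥ 2, which is false.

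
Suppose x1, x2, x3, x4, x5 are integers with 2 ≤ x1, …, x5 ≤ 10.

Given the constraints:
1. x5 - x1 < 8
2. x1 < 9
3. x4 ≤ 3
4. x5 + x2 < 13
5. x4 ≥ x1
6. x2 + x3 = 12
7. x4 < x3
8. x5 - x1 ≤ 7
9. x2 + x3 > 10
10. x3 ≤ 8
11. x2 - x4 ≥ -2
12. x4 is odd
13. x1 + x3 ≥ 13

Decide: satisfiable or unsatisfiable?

From constraints 3 and 5: x1 ≤ x4 ≤ 3. From constraint 10: x3 ≤ 8. Hence x1 + x3 ≤ 11. But constraint 13 requires x1 + x3 ≥ 13, and 13 > 11. Contradiction.

Unsatisfiable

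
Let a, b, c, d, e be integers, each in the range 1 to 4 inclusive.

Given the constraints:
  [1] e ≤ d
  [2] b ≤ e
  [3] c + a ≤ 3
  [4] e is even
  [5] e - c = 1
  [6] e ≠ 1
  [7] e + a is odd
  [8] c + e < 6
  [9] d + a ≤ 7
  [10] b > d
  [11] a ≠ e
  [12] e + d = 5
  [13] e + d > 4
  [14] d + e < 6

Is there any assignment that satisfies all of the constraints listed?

Constraints 1, 2, and 10 give b ≤ e, e ≤ d, d < b. Chaining: b ≤ e ≤ d < b, which forces b < b — impossible.

Unsatisfiable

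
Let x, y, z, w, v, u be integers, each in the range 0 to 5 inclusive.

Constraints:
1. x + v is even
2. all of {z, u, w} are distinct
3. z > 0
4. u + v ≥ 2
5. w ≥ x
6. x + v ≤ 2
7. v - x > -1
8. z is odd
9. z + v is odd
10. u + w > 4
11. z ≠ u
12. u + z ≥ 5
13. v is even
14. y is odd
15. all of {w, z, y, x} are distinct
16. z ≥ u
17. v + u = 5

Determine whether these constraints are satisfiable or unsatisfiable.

Satisfiable

One satisfying assignment is x = 0, y = 3, z = 5, w = 2, v = 2, u = 3.
For the less obvious constraints — constraint 4: u + v = 5; constraint 6: x + v = 2 — and the others hold by inspection.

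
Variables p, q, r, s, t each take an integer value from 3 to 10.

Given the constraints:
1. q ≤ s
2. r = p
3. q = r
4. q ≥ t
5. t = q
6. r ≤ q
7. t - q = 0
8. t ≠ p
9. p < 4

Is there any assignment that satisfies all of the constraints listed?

From constraints 2, 3, and 5, t = q = r = p, so t = p. But constraint 8 says t ≠ p. Contradiction.

Unsatisfiable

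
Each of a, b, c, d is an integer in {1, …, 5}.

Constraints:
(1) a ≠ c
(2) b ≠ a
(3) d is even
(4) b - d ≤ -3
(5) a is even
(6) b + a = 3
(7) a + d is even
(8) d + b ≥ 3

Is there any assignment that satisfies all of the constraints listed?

Satisfiable

The assignment a = 2, b = 1, c = 4, d = 4 works:
  constraint 4 holds since b - d = -3.
  constraint 6 holds since b + a = 3.
  constraint 8 holds since d + b = 5.
The rest check out directly.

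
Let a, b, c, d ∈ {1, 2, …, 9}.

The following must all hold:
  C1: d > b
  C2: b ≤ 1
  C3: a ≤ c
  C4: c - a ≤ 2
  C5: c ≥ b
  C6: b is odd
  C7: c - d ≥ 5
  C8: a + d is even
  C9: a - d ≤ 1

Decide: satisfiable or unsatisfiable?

Unsatisfiable

Constraints 4, 7, and 9 give a − c ≥ -2, c − d ≥ 5, d − a ≥ -1.
Adding all 3 inequalities: the left sides telescope to 0, and the right sides sum to (-2) + 5 + (-1) = 2. So 0 ≥ 2, which is false.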